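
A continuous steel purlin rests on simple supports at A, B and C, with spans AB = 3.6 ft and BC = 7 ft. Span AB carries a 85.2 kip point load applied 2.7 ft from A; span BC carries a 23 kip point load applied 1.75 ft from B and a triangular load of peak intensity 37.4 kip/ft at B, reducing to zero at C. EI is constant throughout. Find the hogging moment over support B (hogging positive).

Insert a hinge at B; M_B is the redundant, and each span becomes simply supported.
Rotations at B on the released spans (each span's end-slope, ×1/EI):
  span AB: point load 85.2 at a = 2.7: Pab(L + a)/(6LEI) = 60.39/EI
  span BC: point load 23 at a = 1.75: Pab(L + b)/(6LEI) = 61.63/EI
  span BC: triangular load, peak 37.4: w₀L³/(45EI) = 285.1/EI
  relative rotation θ_0 = (60.39 + 346.7)/EI = 407.1/EI
A unit hogging moment at B produces rotation L₁/(3EI) + L₂/(3EI) = 3.533/EI.
Slope continuity at B: θ_0 = M_B·3.533/EI, so M_B = 407.1/3.533 = 115.2 kip·ft (hogging).

M_B = 115.2 kip·ft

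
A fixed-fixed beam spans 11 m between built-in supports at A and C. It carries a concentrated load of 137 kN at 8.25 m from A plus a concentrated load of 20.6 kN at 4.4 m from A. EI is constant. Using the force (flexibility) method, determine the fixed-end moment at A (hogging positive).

Release both end moments; the primary structure is a simply-supported span AC with redundants M_A and M_C.
On the primary (simply-supported) span, the end slopes from the loading are:
  at A: point load 137 at a = 8.25: Pab(L + b)/(6LEI) = 647.5/EI
  at C: point load 137 at a = 8.25: Pab(L + a)/(6LEI) = 906.6/EI
  at A: point load 20.6 at a = 4.4: Pab(L + b)/(6LEI) = 159.5/EI
  at C: point load 20.6 at a = 4.4: Pab(L + a)/(6LEI) = 139.6/EI
  θ_A0 = 807.1/EI,  θ_C0 = 1046/EI
Flexibility coefficients: a unit moment at one end gives L/(3EI) there and L/(6EI) at the far end, so f₁₁ = f₂₂ = 3.667/EI and f₁₂ = f₂₁ = 1.833/EI.
Compatibility — zero rotation at each built-in end:
  3.667 M_A + 1.833 M_C = 807.1
  1.833 M_A + 3.667 M_C = 1046
Solving the pair gives M_A = 103.3 kN·m and M_C = 233.7 kN·m (hogging).

M_A = 103.3 kN·m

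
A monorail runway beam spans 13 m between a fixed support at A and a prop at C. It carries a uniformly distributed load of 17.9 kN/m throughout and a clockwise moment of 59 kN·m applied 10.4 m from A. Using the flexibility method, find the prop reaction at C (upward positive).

R_C = 93.8 kN

Take the reaction at C as the redundant and release it; the primary structure is a cantilever fixed at A.
Downward deflection at the released point C due to the loads:
  UDL 17.9: wL⁴/(8EI) = 63905/EI
  clockwise couple 59 at a = 10.4: M₀a(2L − a)/(2EI) = 4786/EI
  δ_0 = 68691/EI
Flexibility coefficient — unit upward force at C: δ_{CC} = L³/(3EI) = 732.3/EI.
Compatibility at C: δ_0 − R_C·δ_{CC} = 0, so R_C = 68691/732.3 = 93.8 kN.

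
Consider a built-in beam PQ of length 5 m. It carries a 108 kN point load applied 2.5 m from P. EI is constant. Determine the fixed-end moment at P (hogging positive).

M_P = 67.5 kN·m

Release both end moments; the primary structure is a simply-supported span PQ with redundants M_P and M_Q.
On the primary (simply-supported) span, the end slopes from the loading are:
  at P: point load 108 at a = 2.5: Pab(L + b)/(6LEI) = 168.8/EI
  at Q: point load 108 at a = 2.5: Pab(L + a)/(6LEI) = 168.8/EI
  θ_P0 = 168.8/EI,  θ_Q0 = 168.8/EI
Flexibility coefficients: a unit moment at one end gives L/(3EI) there and L/(6EI) at the far end, so f₁₁ = f₂₂ = 1.667/EI and f₁₂ = f₂₁ = 0.8333/EI.
Compatibility — zero rotation at each built-in end:
  1.667 M_P + 0.8333 M_Q = 168.8
  0.8333 M_P + 1.667 M_Q = 168.8
Solving the pair gives M_P = 67.5 kN·m and M_Q = 67.5 kN·m (hogging).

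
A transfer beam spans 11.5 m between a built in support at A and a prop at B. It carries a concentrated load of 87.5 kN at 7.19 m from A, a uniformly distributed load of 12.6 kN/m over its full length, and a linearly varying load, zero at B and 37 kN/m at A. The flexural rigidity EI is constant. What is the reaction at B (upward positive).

Choose R_B as the redundant. The primary structure is the cantilever fixed at A.
Deflection at B on the released cantilever, summing each load's contribution:
  point load 87.5 at a = 7.19: Pa²(3L − a)/(6EI) = 20589/EI
  UDL 12.6: wL⁴/(8EI) = 27547/EI
  triangular load, peak 37 at the fixed end: w₀L⁴/(30EI) = 21571/EI
  δ_0 = 69707/EI
Flexibility coefficient — unit upward force at B: δ_{BB} = L³/(3EI) = 507/EI.
The prop prevents deflection at B: R_B = δ_0/δ_{BB} = 69707/507 = 137.5 kN.

R_B = 137.5 kN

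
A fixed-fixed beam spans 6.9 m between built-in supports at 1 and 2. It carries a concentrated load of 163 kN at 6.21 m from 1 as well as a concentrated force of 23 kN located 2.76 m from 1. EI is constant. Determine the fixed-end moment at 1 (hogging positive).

M_1 = 32.98 kN·m

Release both end moments; the primary structure is a simply-supported span 12 with redundants M_1 and M_2.
End rotations of the released simple span under the applied load (×1/EI):
  at 1: point load 163 at a = 6.21: Pab(L + b)/(6LEI) = 128/EI
  at 2: point load 163 at a = 6.21: Pab(L + a)/(6LEI) = 221.2/EI
  at 1: point load 23 at a = 2.76: Pab(L + b)/(6LEI) = 70.08/EI
  at 2: point load 23 at a = 2.76: Pab(L + a)/(6LEI) = 61.32/EI
  θ_10 = 198.1/EI,  θ_20 = 282.5/EI
Flexibility coefficients: a unit moment at one end gives L/(3EI) there and L/(6EI) at the far end, so f₁₁ = f₂₂ = 2.3/EI and f₁₂ = f₂₁ = 1.15/EI.
Compatibility — zero rotation at each built-in end:
  2.3 M_1 + 1.15 M_2 = 198.1
  1.15 M_1 + 2.3 M_2 = 282.5
Solving the pair gives M_1 = 32.98 kN·m and M_2 = 106.3 kN·m (hogging).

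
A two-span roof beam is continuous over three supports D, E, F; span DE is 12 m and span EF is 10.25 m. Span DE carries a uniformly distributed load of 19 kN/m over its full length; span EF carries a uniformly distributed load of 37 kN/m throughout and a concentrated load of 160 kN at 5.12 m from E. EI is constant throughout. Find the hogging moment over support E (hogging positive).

M_E = 550 kN·m

Take M_E as the redundant. Released structure: two simple spans DE and EF with a hinge at E.
End slopes at the hinge E, treating each span as simply supported:
  span DE: UDL 19: wL³/(24EI) = 1368/EI
  span EF: UDL 37: wL³/(24EI) = 1660/EI
  span EF: point load 160 at a = 5.12: Pab(L + b)/(6LEI) = 1051/EI
  relative rotation θ_0 = (1368 + 2711)/EI = 4079/EI
A unit hogging moment at E produces rotation L₁/(3EI) + L₂/(3EI) = 7.417/EI.
Slope continuity at E: θ_0 = M_E·7.417/EI, so M_E = 4079/7.417 = 550 kN·m (hogging).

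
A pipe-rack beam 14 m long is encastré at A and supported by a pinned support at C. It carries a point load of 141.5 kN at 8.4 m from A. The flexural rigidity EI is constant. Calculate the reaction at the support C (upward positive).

Remove the prop at C; the released (primary) structure is a cantilever built in at A.
Downward deflection at the released point C due to the loads:
  point load 141.5 at a = 8.4: Pa²(3L − a)/(6EI) = 55912/EI
Tip deflection under a unit load at C: L³/(3EI) = 914.7/EI.
The prop prevents deflection at C: R_C = δ_0/δ_{CC} = 55912/914.7 = 61.13 kN.

R_C = 61.13 kN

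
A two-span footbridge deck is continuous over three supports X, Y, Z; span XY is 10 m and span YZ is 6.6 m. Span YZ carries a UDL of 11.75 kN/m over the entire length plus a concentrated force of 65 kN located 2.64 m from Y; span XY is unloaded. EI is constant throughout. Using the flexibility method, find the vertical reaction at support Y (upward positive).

R_Y = 92.41 kN

Insert a hinge at Y; M_Y is the redundant, and each span becomes simply supported.
Rotations at Y on the released spans (each span's end-slope, ×1/EI):
  span YZ: UDL 11.75: wL³/(24EI) = 140.8/EI
  span YZ: point load 65 at a = 2.64: Pab(L + b)/(6LEI) = 181.2/EI
  relative rotation θ_0 = (0 + 322)/EI = 322/EI
A unit hogging moment at Y produces rotation L₁/(3EI) + L₂/(3EI) = 5.533/EI.
Slope continuity at Y: θ_0 = M_Y·5.533/EI, so M_Y = 322/5.533 = 58.19 kN·m (hogging).
Span XY, ΣM about X with M_Y applied at Y: R_Y^{XY}·10 = 0 + 58.19, so R_Y^{XY} = 5.819 kN and R_X = 0 − 5.819 = -5.819 kN.
Span YZ, ΣM about Z: R_Y^{YZ}·6.6 = 513.3 + 58.19, so R_Y^{YZ} = 86.59 kN and R_Z = 142.6 − 86.59 = 55.96 kN.
R_Y = 5.819 + 86.59 = 92.41 kN.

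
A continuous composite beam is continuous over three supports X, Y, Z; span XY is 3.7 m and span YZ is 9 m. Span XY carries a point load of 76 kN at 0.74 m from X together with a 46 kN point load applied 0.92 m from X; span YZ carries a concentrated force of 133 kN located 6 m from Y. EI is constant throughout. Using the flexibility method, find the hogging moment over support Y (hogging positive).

Release continuity at Y by inserting a hinge; the redundant is the internal moment M_Y. The primary structure is two simply-supported spans XY and YZ.
Rotations at Y on the released spans (each span's end-slope, ×1/EI):
  span XY: point load 76 at a = 0.74: Pab(L + a)/(6LEI) = 33.29/EI
  span XY: point load 46 at a = 0.92: Pab(L + a)/(6LEI) = 24.48/EI
  span YZ: point load 133 at a = 6: Pab(L + b)/(6LEI) = 532/EI
  relative rotation θ_0 = (57.78 + 532)/EI = 589.8/EI
A unit hogging moment at Y produces rotation L₁/(3EI) + L₂/(3EI) = 4.233/EI.
Slope continuity at Y: θ_0 = M_Y·4.233/EI, so M_Y = 589.8/4.233 = 139.3 kN·m (hogging).

M_Y = 139.3 kN·m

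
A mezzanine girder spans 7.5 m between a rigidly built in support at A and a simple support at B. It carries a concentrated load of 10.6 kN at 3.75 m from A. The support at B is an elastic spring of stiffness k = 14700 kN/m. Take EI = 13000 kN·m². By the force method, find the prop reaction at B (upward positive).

Release the roller at B. Primary structure: cantilever fixed at A.
Free-end deflection of the primary structure under the applied loading (downward +):
  point load 10.6 at a = 3.75: Pa²(3L − a)/(6EI) = 465.8/EI
Tip deflection under a unit load at B: L³/(3EI) = 140.6/EI.
With EI = 13000 kN·m²: δ_0 = 0.035832 m and δ_{BB} = 0.010817 m/kN.
Compatibility — the spring shortens by R_B/k under the reaction it provides: δ_0 − R_B·δ_{BB} = R_B/k. With 1/k = 0.000068 m/kN, R_B = δ_0 / (δ_{BB} + 1/k) = 0.035832 / (0.010817 + 0.000068) = 3.292 kN.

R_B = 3.292 kN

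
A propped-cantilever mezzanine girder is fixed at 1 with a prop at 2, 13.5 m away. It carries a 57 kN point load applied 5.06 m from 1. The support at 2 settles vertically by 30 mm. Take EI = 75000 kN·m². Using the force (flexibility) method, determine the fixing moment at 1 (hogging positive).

Take the reaction at 2 as the redundant and release it; the primary structure is a cantilever fixed at 1.
Downward deflection at the released point 2 due to the loads:
  point load 57 at a = 5.06: Pa²(3L − a)/(6EI) = 8620/EI
Tip deflection under a unit load at 2: L³/(3EI) = 820.1/EI.
With EI = 75000 kN·m²: δ_0 = 0.11494 m and δ_{22} = 0.010935 m/kN.
Compatibility — the beam at 2 must follow the support down by 0.03 m: δ_0 − R_2·δ_{22} = 0.03, so R_2 = (0.11494 − 0.03)/0.010935 = 7.767 kN.
Moment equilibrium about 1: M_1 = Σ(load moments about 1) − R_2·L = 288.4 − 7.767×13.5 = 183.6 kN·m.

M_1 = 183.6 kN·m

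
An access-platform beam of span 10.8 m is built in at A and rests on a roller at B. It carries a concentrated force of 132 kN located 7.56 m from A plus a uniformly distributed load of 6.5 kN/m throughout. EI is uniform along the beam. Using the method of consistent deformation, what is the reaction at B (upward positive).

R_B = 100.7 kN

Take the reaction at B as the redundant and release it; the primary structure is a cantilever fixed at A.
Deflection at B on the released cantilever, summing each load's contribution:
  point load 132 at a = 7.56: Pa²(3L − a)/(6EI) = 31233/EI
  UDL 6.5: wL⁴/(8EI) = 11054/EI
  δ_0 = 42287/EI
Flexibility coefficient — unit upward force at B: δ_{BB} = L³/(3EI) = 419.9/EI.
The prop prevents deflection at B: R_B = δ_0/δ_{BB} = 42287/419.9 = 100.7 kN.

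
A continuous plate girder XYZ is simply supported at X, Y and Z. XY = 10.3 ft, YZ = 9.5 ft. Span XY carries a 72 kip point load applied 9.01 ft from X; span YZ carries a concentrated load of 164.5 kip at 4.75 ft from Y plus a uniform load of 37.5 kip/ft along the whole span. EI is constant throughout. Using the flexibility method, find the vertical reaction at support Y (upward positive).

Insert a hinge at Y; M_Y is the redundant, and each span becomes simply supported.
End slopes at the hinge Y, treating each span as simply supported:
  span XY: point load 72 at a = 9.01: Pab(L + a)/(6LEI) = 261.5/EI
  span YZ: point load 164.5 at a = 4.75: Pab(L + b)/(6LEI) = 927.9/EI
  span YZ: UDL 37.5: wL³/(24EI) = 1340/EI
  relative rotation θ_0 = (261.5 + 2268)/EI = 2529/EI
A unit hogging moment at Y produces rotation L₁/(3EI) + L₂/(3EI) = 6.6/EI.
Slope continuity at Y: θ_0 = M_Y·6.6/EI, so M_Y = 2529/6.6 = 383.2 kip·ft (hogging).
Span XY, ΣM about X with M_Y applied at Y: R_Y^{XY}·10.3 = 648.7 + 383.2, so R_Y^{XY} = 100.2 kip and R_X = 72 − 100.2 = -28.18 kip.
Span YZ, ΣM about Z: R_Y^{YZ}·9.5 = 2474 + 383.2, so R_Y^{YZ} = 300.7 kip and R_Z = 520.8 − 300.7 = 220 kip.
R_Y = 100.2 + 300.7 = 400.9 kip.

R_Y = 400.9 kip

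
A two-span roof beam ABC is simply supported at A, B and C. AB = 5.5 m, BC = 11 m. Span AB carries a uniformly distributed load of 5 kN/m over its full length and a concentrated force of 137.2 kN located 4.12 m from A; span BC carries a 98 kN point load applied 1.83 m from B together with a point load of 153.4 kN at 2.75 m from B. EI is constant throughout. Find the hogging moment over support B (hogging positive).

M_B = 323.6 kN·m

Release continuity at B by inserting a hinge; the redundant is the internal moment M_B. The primary structure is two simply-supported spans AB and BC.
Rotations at B on the released spans (each span's end-slope, ×1/EI):
  span AB: UDL 5: wL³/(24EI) = 34.66/EI
  span AB: point load 137.2 at a = 4.12: Pab(L + a)/(6LEI) = 227.4/EI
  span BC: point load 98 at a = 1.83: Pab(L + b)/(6LEI) = 502.6/EI
  span BC: point load 153.4 at a = 2.75: Pab(L + b)/(6LEI) = 1015/EI
  relative rotation θ_0 = (262.1 + 1518)/EI = 1780/EI
A unit hogging moment at B produces rotation L₁/(3EI) + L₂/(3EI) = 5.5/EI.
Slope continuity at B: θ_0 = M_B·5.5/EI, so M_B = 1780/5.5 = 323.6 kN·m (hogging).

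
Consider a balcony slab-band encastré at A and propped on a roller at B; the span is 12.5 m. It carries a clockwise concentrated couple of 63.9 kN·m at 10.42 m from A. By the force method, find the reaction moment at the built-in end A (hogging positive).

M_A = -29.3 kN·m

Choose R_B as the redundant. The primary structure is the cantilever fixed at A.
Free-end deflection of the primary structure under the applied loading (downward +):
  clockwise couple 63.9 at a = 10.42: M₀a(2L − a)/(2EI) = 4854/EI
Tip deflection under a unit load at B: L³/(3EI) = 651/EI.
Compatibility at B: δ_0 − R_B·δ_{BB} = 0, so R_B = 4854/651 = 7.456 kN.
Moment equilibrium about A: M_A = Σ(load moments about A) − R_B·L = 63.9 − 7.456×12.5 = -29.3 kN·m.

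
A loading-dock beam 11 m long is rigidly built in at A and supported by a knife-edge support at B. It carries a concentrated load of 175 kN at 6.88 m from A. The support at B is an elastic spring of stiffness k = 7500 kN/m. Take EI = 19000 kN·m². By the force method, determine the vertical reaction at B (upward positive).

R_B = 80.82 kN

Remove the prop at B; the released (primary) structure is a cantilever built in at A.
Free-end deflection of the primary structure under the applied loading (downward +):
  point load 175 at a = 6.88: Pa²(3L − a)/(6EI) = 36061/EI
Flexibility coefficient — unit upward force at B: δ_{BB} = L³/(3EI) = 443.7/EI.
With EI = 19000 kN·m²: δ_0 = 1.8979 m and δ_{BB} = 0.023351 m/kN.
Compatibility — the spring shortens by R_B/k under the reaction it provides: δ_0 − R_B·δ_{BB} = R_B/k. With 1/k = 0.000133 m/kN, R_B = δ_0 / (δ_{BB} + 1/k) = 1.8979 / (0.023351 + 0.000133) = 80.82 kN.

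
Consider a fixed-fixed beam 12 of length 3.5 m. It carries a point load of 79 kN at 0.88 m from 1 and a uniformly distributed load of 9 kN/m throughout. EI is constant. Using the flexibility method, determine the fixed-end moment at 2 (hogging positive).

Release both end moments; the primary structure is a simply-supported span 12 with redundants M_1 and M_2.
On the primary (simply-supported) span, the end slopes from the loading are:
  at 1: point load 79 at a = 0.88: Pab(L + b)/(6LEI) = 53.08/EI
  at 2: point load 79 at a = 0.88: Pab(L + a)/(6LEI) = 37.99/EI
  at 1: UDL 9: wL³/(24EI) = 16.08/EI
  at 2: UDL 9: wL³/(24EI) = 16.08/EI
  θ_10 = 69.16/EI,  θ_20 = 54.07/EI
Flexibility coefficients: a unit moment at one end gives L/(3EI) there and L/(6EI) at the far end, so f₁₁ = f₂₂ = 1.167/EI and f₁₂ = f₂₁ = 0.5833/EI.
Compatibility — zero rotation at each built-in end:
  1.167 M_1 + 0.5833 M_2 = 69.16
  0.5833 M_1 + 1.167 M_2 = 54.07
Solving the pair gives M_1 = 48.14 kN·m and M_2 = 22.27 kN·m (hogging).

M_2 = 22.27 kN·m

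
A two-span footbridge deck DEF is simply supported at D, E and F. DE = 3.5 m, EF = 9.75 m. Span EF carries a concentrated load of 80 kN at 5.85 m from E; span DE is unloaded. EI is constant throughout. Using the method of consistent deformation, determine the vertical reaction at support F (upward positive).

Insert a hinge at E; M_E is the redundant, and each span becomes simply supported.
End slopes at the hinge E, treating each span as simply supported:
  span EF: point load 80 at a = 5.85: Pab(L + b)/(6LEI) = 425.9/EI
  relative rotation θ_0 = (0 + 425.9)/EI = 425.9/EI
A unit hogging moment at E produces rotation L₁/(3EI) + L₂/(3EI) = 4.417/EI.
Compatibility: M_E·(L₁+L₂)/(3EI) = θ_0, giving M_E = 96.43 kN·m (hogging).
Span EF, ΣM about F: R_E^{EF}·9.75 = 312 + 96.43, so R_E^{EF} = 41.89 kN and R_F = 80 − 41.89 = 38.11 kN.

R_F = 38.11 kN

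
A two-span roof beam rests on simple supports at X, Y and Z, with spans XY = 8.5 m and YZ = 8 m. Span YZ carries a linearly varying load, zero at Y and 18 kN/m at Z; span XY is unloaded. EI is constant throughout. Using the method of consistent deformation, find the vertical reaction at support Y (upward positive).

Insert a hinge at Y; M_Y is the redundant, and each span becomes simply supported.
Discontinuity in slope at Y on the released structure — sum the simple-span end rotations:
  span YZ: triangular load, peak 18: 7w₀L³/(360EI) = 179.2/EI
  relative rotation θ_0 = (0 + 179.2)/EI = 179.2/EI
A unit hogging moment at Y produces rotation L₁/(3EI) + L₂/(3EI) = 5.5/EI.
Compatibility: M_Y·(L₁+L₂)/(3EI) = θ_0, giving M_Y = 32.58 kN·m (hogging).
Span XY, ΣM about X with M_Y applied at Y: R_Y^{XY}·8.5 = 0 + 32.58, so R_Y^{XY} = 3.833 kN and R_X = 0 − 3.833 = -3.833 kN.
Span YZ, ΣM about Z: R_Y^{YZ}·8 = 192 + 32.58, so R_Y^{YZ} = 28.07 kN and R_Z = 72 − 28.07 = 43.93 kN.
R_Y = 3.833 + 28.07 = 31.91 kN.

R_Y = 31.91 kN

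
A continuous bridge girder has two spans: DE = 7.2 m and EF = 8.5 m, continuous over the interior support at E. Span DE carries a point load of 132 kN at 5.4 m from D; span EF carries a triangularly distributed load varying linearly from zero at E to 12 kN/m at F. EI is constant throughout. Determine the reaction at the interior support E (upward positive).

Take M_E as the redundant. Released structure: two simple spans DE and EF with a hinge at E.
Rotations at E on the released spans (each span's end-slope, ×1/EI):
  span DE: point load 132 at a = 5.4: Pab(L + a)/(6LEI) = 374.2/EI
  span EF: triangular load, peak 12: 7w₀L³/(360EI) = 143.3/EI
  relative rotation θ_0 = (374.2 + 143.3)/EI = 517.5/EI
A unit hogging moment at E produces rotation L₁/(3EI) + L₂/(3EI) = 5.233/EI.
Compatibility: M_E·(L₁+L₂)/(3EI) = θ_0, giving M_E = 98.89 kN·m (hogging).
Span DE, ΣM about D with M_E applied at E: R_E^{DE}·7.2 = 712.8 + 98.89, so R_E^{DE} = 112.7 kN and R_D = 132 − 112.7 = 19.27 kN.
Span EF, ΣM about F: R_E^{EF}·8.5 = 144.5 + 98.89, so R_E^{EF} = 28.63 kN and R_F = 51 − 28.63 = 22.37 kN.
R_E = 112.7 + 28.63 = 141.4 kN.

R_E = 141.4 kN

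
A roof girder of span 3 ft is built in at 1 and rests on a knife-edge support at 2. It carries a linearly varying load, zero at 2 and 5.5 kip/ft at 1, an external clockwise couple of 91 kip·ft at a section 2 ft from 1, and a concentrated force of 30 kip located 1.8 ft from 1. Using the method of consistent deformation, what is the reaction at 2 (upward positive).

Remove the prop at 2; the released (primary) structure is a cantilever built in at 1.
Free-end deflection of the primary structure under the applied loading (downward +):
  triangular load, peak 5.5 at the fixed end: w₀L⁴/(30EI) = 14.85/EI
  clockwise couple 91 at a = 2: M₀a(2L − a)/(2EI) = 364/EI
  point load 30 at a = 1.8: Pa²(3L − a)/(6EI) = 116.6/EI
  δ_0 = 495.5/EI
Flexibility coefficient — unit upward force at 2: δ_{22} = L³/(3EI) = 9/EI.
The prop prevents deflection at 2: R_2 = δ_0/δ_{22} = 495.5/9 = 55.05 kip.

R_2 = 55.05 kip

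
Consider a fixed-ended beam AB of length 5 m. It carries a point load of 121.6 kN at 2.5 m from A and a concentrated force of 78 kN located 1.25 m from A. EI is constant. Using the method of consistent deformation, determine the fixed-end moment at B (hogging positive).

M_B = 94.28 kN·m

Release both end moments; the primary structure is a simply-supported span AB with redundants M_A and M_B.
On the primary (simply-supported) span, the end slopes from the loading are:
  at A: point load 121.6 at a = 2.5: Pab(L + b)/(6LEI) = 190/EI
  at B: point load 121.6 at a = 2.5: Pab(L + a)/(6LEI) = 190/EI
  at A: point load 78 at a = 1.25: Pab(L + b)/(6LEI) = 106.6/EI
  at B: point load 78 at a = 1.25: Pab(L + a)/(6LEI) = 76.17/EI
  θ_A0 = 296.6/EI,  θ_B0 = 266.2/EI
Flexibility coefficients: a unit moment at one end gives L/(3EI) there and L/(6EI) at the far end, so f₁₁ = f₂₂ = 1.667/EI and f₁₂ = f₂₁ = 0.8333/EI.
Compatibility — zero rotation at each built-in end:
  1.667 M_A + 0.8333 M_B = 296.6
  0.8333 M_A + 1.667 M_B = 266.2
Solving the pair gives M_A = 130.8 kN·m and M_B = 94.28 kN·m (hogging).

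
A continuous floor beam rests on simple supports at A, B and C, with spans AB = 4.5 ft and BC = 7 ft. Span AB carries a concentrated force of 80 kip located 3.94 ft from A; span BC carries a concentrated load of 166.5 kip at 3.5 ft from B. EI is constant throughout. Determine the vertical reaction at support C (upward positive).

R_C = 62.19 kip

Release continuity at B by inserting a hinge; the redundant is the internal moment M_B. The primary structure is two simply-supported spans AB and BC.
Rotations at B on the released spans (each span's end-slope, ×1/EI):
  span AB: point load 80 at a = 3.94: Pab(L + a)/(6LEI) = 55.18/EI
  span BC: point load 166.5 at a = 3.5: Pab(L + b)/(6LEI) = 509.9/EI
  relative rotation θ_0 = (55.18 + 509.9)/EI = 565.1/EI
A unit hogging moment at B produces rotation L₁/(3EI) + L₂/(3EI) = 3.833/EI.
Slope continuity at B: θ_0 = M_B·3.833/EI, so M_B = 565.1/3.833 = 147.4 kip·ft (hogging).
Span BC, ΣM about C: R_B^{BC}·7 = 582.8 + 147.4, so R_B^{BC} = 104.3 kip and R_C = 166.5 − 104.3 = 62.19 kip.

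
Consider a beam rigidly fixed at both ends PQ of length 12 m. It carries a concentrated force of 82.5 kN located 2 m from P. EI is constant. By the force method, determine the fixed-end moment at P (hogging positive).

Take the two fixed-end moments M_P, M_Q as redundants; the released structure is the simple span PQ.
Simple-span end rotations at P and Q under the given loads:
  at P: point load 82.5 at a = 2: Pab(L + b)/(6LEI) = 504.2/EI
  at Q: point load 82.5 at a = 2: Pab(L + a)/(6LEI) = 320.8/EI
  θ_P0 = 504.2/EI,  θ_Q0 = 320.8/EI
Flexibility coefficients: a unit moment at one end gives L/(3EI) there and L/(6EI) at the far end, so f₁₁ = f₂₂ = 4/EI and f₁₂ = f₂₁ = 2/EI.
Compatibility — zero rotation at each built-in end:
  4 M_P + 2 M_Q = 504.2
  2 M_P + 4 M_Q = 320.8
Solving the pair gives M_P = 114.6 kN·m and M_Q = 22.92 kN·m (hogging).

M_P = 114.6 kN·m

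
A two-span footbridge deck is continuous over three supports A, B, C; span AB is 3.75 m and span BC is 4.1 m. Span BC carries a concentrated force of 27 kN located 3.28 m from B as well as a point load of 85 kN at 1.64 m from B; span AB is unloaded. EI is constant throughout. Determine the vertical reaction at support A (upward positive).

R_A = -10.8 kN

Insert a hinge at B; M_B is the redundant, and each span becomes simply supported.
Discontinuity in slope at B on the released structure — sum the simple-span end rotations:
  span BC: point load 27 at a = 3.28: Pab(L + b)/(6LEI) = 14.52/EI
  span BC: point load 85 at a = 1.64: Pab(L + b)/(6LEI) = 91.45/EI
  relative rotation θ_0 = (0 + 106)/EI = 106/EI
A unit hogging moment at B produces rotation L₁/(3EI) + L₂/(3EI) = 2.617/EI.
Slope continuity at B: θ_0 = M_B·2.617/EI, so M_B = 106/2.617 = 40.5 kN·m (hogging).
Span AB, ΣM about A with M_B applied at B: R_B^{AB}·3.75 = 0 + 40.5, so R_B^{AB} = 10.8 kN and R_A = 0 − 10.8 = -10.8 kN.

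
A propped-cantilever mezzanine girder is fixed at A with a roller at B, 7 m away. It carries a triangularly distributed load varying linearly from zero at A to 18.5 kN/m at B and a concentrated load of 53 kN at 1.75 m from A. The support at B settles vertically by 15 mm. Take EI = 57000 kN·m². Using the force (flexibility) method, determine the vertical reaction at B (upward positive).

R_B = 32.69 kN

Choose R_B as the redundant. The primary structure is the cantilever fixed at A.
Free-end deflection of the primary structure under the applied loading (downward +):
  triangular load, peak 18.5 at the free end: 11w₀L⁴/(120EI) = 4072/EI
  point load 53 at a = 1.75: Pa²(3L − a)/(6EI) = 520.8/EI
  δ_0 = 4592/EI
Flexibility coefficient — unit upward force at B: δ_{BB} = L³/(3EI) = 114.3/EI.
With EI = 57000 kN·m²: δ_0 = 0.080569 m and δ_{BB} = 0.002006 m/kN.
Compatibility — the beam at B must follow the support down by 0.015 m: δ_0 − R_B·δ_{BB} = 0.015, so R_B = (0.080569 − 0.015)/0.002006 = 32.69 kN.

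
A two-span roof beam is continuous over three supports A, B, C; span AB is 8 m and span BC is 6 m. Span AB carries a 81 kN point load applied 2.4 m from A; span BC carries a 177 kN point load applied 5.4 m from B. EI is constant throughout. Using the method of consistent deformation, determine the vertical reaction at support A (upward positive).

Insert a hinge at B; M_B is the redundant, and each span becomes simply supported.
End slopes at the hinge B, treating each span as simply supported:
  span AB: point load 81 at a = 2.4: Pab(L + a)/(6LEI) = 235.9/EI
  span BC: point load 177 at a = 5.4: Pab(L + b)/(6LEI) = 105.1/EI
  relative rotation θ_0 = (235.9 + 105.1)/EI = 341/EI
A unit hogging moment at B produces rotation L₁/(3EI) + L₂/(3EI) = 4.667/EI.
Compatibility: M_B·(L₁+L₂)/(3EI) = θ_0, giving M_B = 73.07 kN·m (hogging).
Span AB, ΣM about A with M_B applied at B: R_B^{AB}·8 = 194.4 + 73.07, so R_B^{AB} = 33.43 kN and R_A = 81 − 33.43 = 47.57 kN.

R_A = 47.57 kN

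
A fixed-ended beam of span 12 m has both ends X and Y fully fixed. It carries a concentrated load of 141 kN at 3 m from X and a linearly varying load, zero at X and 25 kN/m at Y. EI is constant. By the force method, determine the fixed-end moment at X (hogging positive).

M_X = 357.9 kN·m

Release both end moments; the primary structure is a simply-supported span XY with redundants M_X and M_Y.
On the primary (simply-supported) span, the end slopes from the loading are:
  at X: point load 141 at a = 3: Pab(L + b)/(6LEI) = 1110/EI
  at Y: point load 141 at a = 3: Pab(L + a)/(6LEI) = 793.1/EI
  at X: triangular load, peak 25: 7w₀L³/(360EI) = 840/EI
  at Y: triangular load, peak 25: w₀L³/(45EI) = 960/EI
  θ_X0 = 1950/EI,  θ_Y0 = 1753/EI
Flexibility coefficients: a unit moment at one end gives L/(3EI) there and L/(6EI) at the far end, so f₁₁ = f₂₂ = 4/EI and f₁₂ = f₂₁ = 2/EI.
Compatibility — zero rotation at each built-in end:
  4 M_X + 2 M_Y = 1950
  2 M_X + 4 M_Y = 1753
Solving the pair gives M_X = 357.9 kN·m and M_Y = 259.3 kN·m (hogging).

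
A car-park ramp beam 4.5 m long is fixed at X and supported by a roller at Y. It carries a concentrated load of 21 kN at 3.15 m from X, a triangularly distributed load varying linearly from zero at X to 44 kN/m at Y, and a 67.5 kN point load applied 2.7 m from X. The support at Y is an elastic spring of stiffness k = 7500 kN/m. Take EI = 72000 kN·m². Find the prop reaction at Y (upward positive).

Release the roller at Y. Primary structure: cantilever fixed at X.
Downward deflection at the released point Y due to the loads:
  point load 21 at a = 3.15: Pa²(3L − a)/(6EI) = 359.4/EI
  triangular load, peak 44 at the free end: 11w₀L⁴/(120EI) = 1654/EI
  point load 67.5 at a = 2.7: Pa²(3L − a)/(6EI) = 885.7/EI
  δ_0 = 2899/EI
Tip deflection under a unit load at Y: L³/(3EI) = 30.38/EI.
With EI = 72000 kN·m²: δ_0 = 0.040265 m and δ_{YY} = 0.000422 m/kN.
Compatibility — the spring shortens by R_Y/k under the reaction it provides: δ_0 − R_Y·δ_{YY} = R_Y/k. With 1/k = 0.000133 m/kN, R_Y = δ_0 / (δ_{YY} + 1/k) = 0.040265 / (0.000422 + 0.000133) = 72.52 kN.

R_Y = 72.52 kN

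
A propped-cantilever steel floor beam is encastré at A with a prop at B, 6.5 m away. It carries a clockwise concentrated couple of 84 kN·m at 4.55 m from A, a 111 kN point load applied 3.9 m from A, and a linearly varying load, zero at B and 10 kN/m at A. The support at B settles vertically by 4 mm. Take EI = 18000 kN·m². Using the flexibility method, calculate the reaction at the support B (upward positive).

R_B = 71.31 kN

Remove the prop at B; the released (primary) structure is a cantilever built in at A.
Downward deflection at the released point B due to the loads:
  clockwise couple 84 at a = 4.55: M₀a(2L − a)/(2EI) = 1615/EI
  point load 111 at a = 3.9: Pa²(3L − a)/(6EI) = 4390/EI
  triangular load, peak 10 at the fixed end: w₀L⁴/(30EI) = 595/EI
  δ_0 = 6599/EI
Tip deflection under a unit load at B: L³/(3EI) = 91.54/EI.
With EI = 18000 kN·m²: δ_0 = 0.36663 m and δ_{BB} = 0.005086 m/kN.
Compatibility — the beam at B must follow the support down by 0.004 m: δ_0 − R_B·δ_{BB} = 0.004, so R_B = (0.36663 − 0.004)/0.005086 = 71.31 kN.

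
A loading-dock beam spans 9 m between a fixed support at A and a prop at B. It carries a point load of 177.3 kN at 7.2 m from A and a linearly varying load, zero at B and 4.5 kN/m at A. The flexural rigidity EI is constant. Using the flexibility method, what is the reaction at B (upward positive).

Choose R_B as the redundant. The primary structure is the cantilever fixed at A.
Downward deflection at the released point B due to the loads:
  point load 177.3 at a = 7.2: Pa²(3L − a)/(6EI) = 30331/EI
  triangular load, peak 4.5 at the fixed end: w₀L⁴/(30EI) = 984.1/EI
  δ_0 = 31315/EI
Flexibility coefficient — unit upward force at B: δ_{BB} = L³/(3EI) = 243/EI.
The prop prevents deflection at B: R_B = δ_0/δ_{BB} = 31315/243 = 128.9 kN.

R_B = 128.9 kN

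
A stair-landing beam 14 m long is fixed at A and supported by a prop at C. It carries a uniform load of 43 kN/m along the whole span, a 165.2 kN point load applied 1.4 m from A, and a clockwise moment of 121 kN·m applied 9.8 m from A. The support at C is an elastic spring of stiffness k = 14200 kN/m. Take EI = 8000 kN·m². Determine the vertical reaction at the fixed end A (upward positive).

R_A = 527.4 kN

Release the roller at C. Primary structure: cantilever fixed at A.
Free-end deflection of the primary structure under the applied loading (downward +):
  UDL 43: wL⁴/(8EI) = 206486/EI
  point load 165.2 at a = 1.4: Pa²(3L − a)/(6EI) = 2191/EI
  clockwise couple 121 at a = 9.8: M₀a(2L − a)/(2EI) = 10791/EI
  δ_0 = 219468/EI
Flexibility coefficient — unit upward force at C: δ_{CC} = L³/(3EI) = 914.7/EI.
With EI = 8000 kN·m²: δ_0 = 27.433 m and δ_{CC} = 0.11433 m/kN.
Compatibility — the spring shortens by R_C/k under the reaction it provides: δ_0 − R_C·δ_{CC} = R_C/k. With 1/k = 0.00007 m/kN, R_C = δ_0 / (δ_{CC} + 1/k) = 27.433 / (0.11433 + 0.00007) = 239.8 kN.
Vertical equilibrium: R_A = ΣP − R_C = 767.2 − 239.8 = 527.4 kN.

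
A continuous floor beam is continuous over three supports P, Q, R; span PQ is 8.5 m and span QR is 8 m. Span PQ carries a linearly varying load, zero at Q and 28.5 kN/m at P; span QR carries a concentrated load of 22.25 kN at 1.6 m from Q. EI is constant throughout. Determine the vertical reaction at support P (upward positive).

R_P = 72.01 kN

Take M_Q as the redundant. Released structure: two simple spans PQ and QR with a hinge at Q.
Rotations at Q on the released spans (each span's end-slope, ×1/EI):
  span PQ: triangular load, peak 28.5: 7w₀L³/(360EI) = 340.3/EI
  span QR: point load 22.25 at a = 1.6: Pab(L + b)/(6LEI) = 68.35/EI
  relative rotation θ_0 = (340.3 + 68.35)/EI = 408.7/EI
A unit hogging moment at Q produces rotation L₁/(3EI) + L₂/(3EI) = 5.5/EI.
Compatibility: M_Q·(L₁+L₂)/(3EI) = θ_0, giving M_Q = 74.31 kN·m (hogging).
Span PQ, ΣM about P with M_Q applied at Q: R_Q^{PQ}·8.5 = 343.2 + 74.31, so R_Q^{PQ} = 49.12 kN and R_P = 121.1 − 49.12 = 72.01 kN.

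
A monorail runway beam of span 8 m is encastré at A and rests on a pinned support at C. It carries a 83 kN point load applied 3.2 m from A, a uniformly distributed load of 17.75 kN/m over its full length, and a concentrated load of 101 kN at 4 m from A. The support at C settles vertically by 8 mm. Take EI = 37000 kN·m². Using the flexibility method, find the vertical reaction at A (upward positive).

Release the roller at C. Primary structure: cantilever fixed at A.
Free-end deflection of the primary structure under the applied loading (downward +):
  point load 83 at a = 3.2: Pa²(3L − a)/(6EI) = 2946/EI
  UDL 17.75: wL⁴/(8EI) = 9088/EI
  point load 101 at a = 4: Pa²(3L − a)/(6EI) = 5387/EI
  δ_0 = 17421/EI
Tip deflection under a unit load at C: L³/(3EI) = 170.7/EI.
With EI = 37000 kN·m²: δ_0 = 0.47084 m and δ_{CC} = 0.004613 m/kN.
Compatibility — the beam at C must follow the support down by 0.008 m: δ_0 − R_C·δ_{CC} = 0.008, so R_C = (0.47084 − 0.008)/0.004613 = 100.3 kN.
Vertical equilibrium: R_A = ΣP − R_C = 326 − 100.3 = 225.7 kN.

R_A = 225.7 kN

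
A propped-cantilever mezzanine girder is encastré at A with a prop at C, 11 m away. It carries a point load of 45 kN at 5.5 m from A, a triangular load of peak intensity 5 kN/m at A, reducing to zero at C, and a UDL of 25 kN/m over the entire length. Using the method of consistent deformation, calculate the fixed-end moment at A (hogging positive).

Release the roller at C. Primary structure: cantilever fixed at A.
Primary-structure tip deflection at C by superposition:
  point load 45 at a = 5.5: Pa²(3L − a)/(6EI) = 6239/EI
  triangular load, peak 5 at the fixed end: w₀L⁴/(30EI) = 2440/EI
  UDL 25: wL⁴/(8EI) = 45753/EI
  δ_0 = 54432/EI
Flexibility coefficient — unit upward force at C: δ_{CC} = L³/(3EI) = 443.7/EI.
The prop prevents deflection at C: R_C = δ_0/δ_{CC} = 54432/443.7 = 122.7 kN.
Moment equilibrium about A: M_A = Σ(load moments about A) − R_C·L = 1861 − 122.7×11 = 511.3 kN·m.

M_A = 511.3 kN·m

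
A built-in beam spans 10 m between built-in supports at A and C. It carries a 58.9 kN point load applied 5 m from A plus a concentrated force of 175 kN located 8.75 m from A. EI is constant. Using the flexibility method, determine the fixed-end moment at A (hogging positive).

Release both end moments; the primary structure is a simply-supported span AC with redundants M_A and M_C.
End rotations of the released simple span under the applied load (×1/EI):
  at A: point load 58.9 at a = 5: Pab(L + b)/(6LEI) = 368.1/EI
  at C: point load 58.9 at a = 5: Pab(L + a)/(6LEI) = 368.1/EI
  at A: point load 175 at a = 8.75: Pab(L + b)/(6LEI) = 358.9/EI
  at C: point load 175 at a = 8.75: Pab(L + a)/(6LEI) = 598.1/EI
  θ_A0 = 727/EI,  θ_C0 = 966.3/EI
Flexibility coefficients: a unit moment at one end gives L/(3EI) there and L/(6EI) at the far end, so f₁₁ = f₂₂ = 3.333/EI and f₁₂ = f₂₁ = 1.667/EI.
Compatibility — zero rotation at each built-in end:
  3.333 M_A + 1.667 M_C = 727
  1.667 M_A + 3.333 M_C = 966.3
Solving the pair gives M_A = 97.55 kN·m and M_C = 241.1 kN·m (hogging).

M_A = 97.55 kN·m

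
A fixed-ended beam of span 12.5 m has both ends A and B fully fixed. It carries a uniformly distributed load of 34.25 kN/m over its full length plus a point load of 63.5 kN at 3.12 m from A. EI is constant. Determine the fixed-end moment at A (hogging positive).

Release both end moments; the primary structure is a simply-supported span AB with redundants M_A and M_B.
Simple-span end rotations at A and B under the given loads:
  at A: UDL 34.25: wL³/(24EI) = 2787/EI
  at B: UDL 34.25: wL³/(24EI) = 2787/EI
  at A: point load 63.5 at a = 3.12: Pab(L + b)/(6LEI) = 542.1/EI
  at B: point load 63.5 at a = 3.12: Pab(L + a)/(6LEI) = 387/EI
  θ_A0 = 3329/EI,  θ_B0 = 3174/EI
Flexibility coefficients: a unit moment at one end gives L/(3EI) there and L/(6EI) at the far end, so f₁₁ = f₂₂ = 4.167/EI and f₁₂ = f₂₁ = 2.083/EI.
Compatibility — zero rotation at each built-in end:
  4.167 M_A + 2.083 M_B = 3329
  2.083 M_A + 4.167 M_B = 3174
Solving the pair gives M_A = 557.5 kN·m and M_B = 483.1 kN·m (hogging).

M_A = 557.5 kN·m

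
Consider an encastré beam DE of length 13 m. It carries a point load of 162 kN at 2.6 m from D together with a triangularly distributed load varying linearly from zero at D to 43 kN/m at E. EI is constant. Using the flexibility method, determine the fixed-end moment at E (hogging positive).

M_E = 430.7 kN·m

Release both end moments; the primary structure is a simply-supported span DE with redundants M_D and M_E.
Simple-span end rotations at D and E under the given loads:
  at D: point load 162 at a = 2.6: Pab(L + b)/(6LEI) = 1314/EI
  at E: point load 162 at a = 2.6: Pab(L + a)/(6LEI) = 876.1/EI
  at D: triangular load, peak 43: 7w₀L³/(360EI) = 1837/EI
  at E: triangular load, peak 43: w₀L³/(45EI) = 2099/EI
  θ_D0 = 3151/EI,  θ_E0 = 2975/EI
Flexibility coefficients: a unit moment at one end gives L/(3EI) there and L/(6EI) at the far end, so f₁₁ = f₂₂ = 4.333/EI and f₁₂ = f₂₁ = 2.167/EI.
Compatibility — zero rotation at each built-in end:
  4.333 M_D + 2.167 M_E = 3151
  2.167 M_D + 4.333 M_E = 2975
Solving the pair gives M_D = 511.8 kN·m and M_E = 430.7 kN·m (hogging).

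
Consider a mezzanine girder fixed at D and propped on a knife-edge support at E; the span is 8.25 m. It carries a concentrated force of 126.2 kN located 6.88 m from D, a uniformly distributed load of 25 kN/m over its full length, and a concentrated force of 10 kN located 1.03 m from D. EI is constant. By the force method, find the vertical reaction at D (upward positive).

Remove the prop at E; the released (primary) structure is a cantilever built in at D.
Deflection at E on the released cantilever, summing each load's contribution:
  point load 126.2 at a = 6.88: Pa²(3L − a)/(6EI) = 17791/EI
  UDL 25: wL⁴/(8EI) = 14477/EI
  point load 10 at a = 1.03: Pa²(3L − a)/(6EI) = 41.94/EI
  δ_0 = 32310/EI
Tip deflection under a unit load at E: L³/(3EI) = 187.2/EI.
The prop prevents deflection at E: R_E = δ_0/δ_{EE} = 32310/187.2 = 172.6 kN.
Vertical equilibrium: R_D = ΣP − R_E = 342.4 − 172.6 = 169.8 kN.

R_D = 169.8 kN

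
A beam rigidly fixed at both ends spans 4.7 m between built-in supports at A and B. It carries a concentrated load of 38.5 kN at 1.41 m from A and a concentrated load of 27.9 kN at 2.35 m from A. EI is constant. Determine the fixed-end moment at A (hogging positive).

Take the two fixed-end moments M_A, M_B as redundants; the released structure is the simple span AB.
On the primary (simply-supported) span, the end slopes from the loading are:
  at A: point load 38.5 at a = 1.41: Pab(L + b)/(6LEI) = 50.6/EI
  at B: point load 38.5 at a = 1.41: Pab(L + a)/(6LEI) = 38.7/EI
  at A: point load 27.9 at a = 2.35: Pab(L + b)/(6LEI) = 38.52/EI
  at B: point load 27.9 at a = 2.35: Pab(L + a)/(6LEI) = 38.52/EI
  θ_A0 = 89.12/EI,  θ_B0 = 77.22/EI
Flexibility coefficients: a unit moment at one end gives L/(3EI) there and L/(6EI) at the far end, so f₁₁ = f₂₂ = 1.567/EI and f₁₂ = f₂₁ = 0.7833/EI.
Compatibility — zero rotation at each built-in end:
  1.567 M_A + 0.7833 M_B = 89.12
  0.7833 M_A + 1.567 M_B = 77.22
Solving the pair gives M_A = 42.99 kN·m and M_B = 27.79 kN·m (hogging).

M_A = 42.99 kN·m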